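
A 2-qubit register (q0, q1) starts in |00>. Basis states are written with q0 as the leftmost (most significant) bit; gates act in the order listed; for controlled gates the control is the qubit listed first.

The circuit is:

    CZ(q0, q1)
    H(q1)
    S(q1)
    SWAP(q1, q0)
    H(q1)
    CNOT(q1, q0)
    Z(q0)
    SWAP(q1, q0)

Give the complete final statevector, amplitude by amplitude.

After the circuit, the state carries amplitude 1/2 on |00>, -I/2 on |01>, I/2 on |10>, -1/2 on |11>.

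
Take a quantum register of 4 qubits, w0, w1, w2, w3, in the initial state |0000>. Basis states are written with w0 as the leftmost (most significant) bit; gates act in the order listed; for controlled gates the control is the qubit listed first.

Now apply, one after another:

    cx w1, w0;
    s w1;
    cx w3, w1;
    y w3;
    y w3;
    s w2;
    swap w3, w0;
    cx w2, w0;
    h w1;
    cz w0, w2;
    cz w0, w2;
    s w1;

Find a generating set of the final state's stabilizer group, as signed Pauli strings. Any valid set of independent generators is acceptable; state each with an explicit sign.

The stabilizer group can be generated by +IYII, +ZIII, +IIZI, +IIIZ, among other valid generating sets. Key observation: gates 10-11 undo each other exactly, leaving only the rest of the circuit to track.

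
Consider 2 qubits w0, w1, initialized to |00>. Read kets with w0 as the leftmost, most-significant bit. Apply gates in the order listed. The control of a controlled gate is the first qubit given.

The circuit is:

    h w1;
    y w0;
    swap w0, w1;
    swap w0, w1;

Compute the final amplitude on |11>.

|11> carries amplitude sqrt(2)*I/2 in the final state.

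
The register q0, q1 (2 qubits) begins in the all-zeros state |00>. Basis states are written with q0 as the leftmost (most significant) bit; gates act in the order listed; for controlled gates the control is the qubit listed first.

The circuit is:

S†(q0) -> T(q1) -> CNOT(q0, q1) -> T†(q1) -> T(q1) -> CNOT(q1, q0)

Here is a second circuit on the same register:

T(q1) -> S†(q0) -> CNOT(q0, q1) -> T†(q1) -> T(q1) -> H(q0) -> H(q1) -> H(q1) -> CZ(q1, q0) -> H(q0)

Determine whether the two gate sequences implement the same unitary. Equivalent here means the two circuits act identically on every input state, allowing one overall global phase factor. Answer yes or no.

Yes — the two circuits implement the same unitary up to a global phase.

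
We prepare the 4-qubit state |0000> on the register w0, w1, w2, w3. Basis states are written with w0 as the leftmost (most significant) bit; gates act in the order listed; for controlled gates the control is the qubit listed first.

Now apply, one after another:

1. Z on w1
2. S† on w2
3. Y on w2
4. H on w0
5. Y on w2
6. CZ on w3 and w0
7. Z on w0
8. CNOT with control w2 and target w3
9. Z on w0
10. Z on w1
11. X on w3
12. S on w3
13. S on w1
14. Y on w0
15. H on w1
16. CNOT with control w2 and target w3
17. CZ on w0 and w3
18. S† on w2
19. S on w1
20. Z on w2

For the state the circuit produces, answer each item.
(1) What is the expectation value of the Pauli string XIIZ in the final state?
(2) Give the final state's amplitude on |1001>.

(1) The observable XIIZ averages to -1.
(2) The final state's coefficient on |1001> equals 1/2.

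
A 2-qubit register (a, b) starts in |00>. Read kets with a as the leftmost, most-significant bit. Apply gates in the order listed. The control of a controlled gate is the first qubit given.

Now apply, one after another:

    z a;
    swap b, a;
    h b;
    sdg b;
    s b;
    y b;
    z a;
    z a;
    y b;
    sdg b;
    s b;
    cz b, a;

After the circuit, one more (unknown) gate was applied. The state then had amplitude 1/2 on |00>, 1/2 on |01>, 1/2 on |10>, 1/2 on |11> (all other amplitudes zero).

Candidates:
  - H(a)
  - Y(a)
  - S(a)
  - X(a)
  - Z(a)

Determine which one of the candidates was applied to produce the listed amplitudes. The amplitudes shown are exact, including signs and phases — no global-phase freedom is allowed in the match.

It was H(a) that produced the state shown. Key observation: steps 4-11 multiply out to the identity, so the circuit reduces to the remaining gates.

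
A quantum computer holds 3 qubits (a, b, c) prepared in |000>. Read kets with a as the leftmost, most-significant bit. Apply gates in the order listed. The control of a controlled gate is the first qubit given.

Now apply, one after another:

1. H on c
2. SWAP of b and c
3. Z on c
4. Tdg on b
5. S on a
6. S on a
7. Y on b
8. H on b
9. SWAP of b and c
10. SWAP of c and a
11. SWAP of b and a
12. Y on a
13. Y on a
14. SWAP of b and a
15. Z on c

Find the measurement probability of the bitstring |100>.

Outcome |100> occurs with probability sqrt(2)/4 + 1/2. Key observation: the block from step 11 through step 14 cancels to the identity and can be dropped.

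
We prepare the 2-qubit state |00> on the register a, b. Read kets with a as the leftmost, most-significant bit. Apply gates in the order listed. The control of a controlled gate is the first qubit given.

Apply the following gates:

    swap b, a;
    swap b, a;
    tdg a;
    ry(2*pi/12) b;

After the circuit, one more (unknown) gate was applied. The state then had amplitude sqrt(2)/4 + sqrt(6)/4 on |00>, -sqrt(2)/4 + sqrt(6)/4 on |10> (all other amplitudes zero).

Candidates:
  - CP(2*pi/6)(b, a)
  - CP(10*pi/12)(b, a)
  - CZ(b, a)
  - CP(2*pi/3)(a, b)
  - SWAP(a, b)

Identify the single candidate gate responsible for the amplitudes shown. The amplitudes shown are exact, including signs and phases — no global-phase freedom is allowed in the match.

The unique candidate consistent with the amplitudes is SWAP(a, b). Key observation: the block from step 1 through step 2 cancels to the identity and can be dropped.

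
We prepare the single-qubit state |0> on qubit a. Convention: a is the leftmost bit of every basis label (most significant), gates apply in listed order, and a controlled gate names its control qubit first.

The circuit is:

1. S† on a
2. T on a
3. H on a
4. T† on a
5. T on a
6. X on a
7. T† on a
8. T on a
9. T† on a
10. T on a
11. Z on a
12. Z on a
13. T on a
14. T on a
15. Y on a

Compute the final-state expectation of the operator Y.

The expectation value of Y is 1.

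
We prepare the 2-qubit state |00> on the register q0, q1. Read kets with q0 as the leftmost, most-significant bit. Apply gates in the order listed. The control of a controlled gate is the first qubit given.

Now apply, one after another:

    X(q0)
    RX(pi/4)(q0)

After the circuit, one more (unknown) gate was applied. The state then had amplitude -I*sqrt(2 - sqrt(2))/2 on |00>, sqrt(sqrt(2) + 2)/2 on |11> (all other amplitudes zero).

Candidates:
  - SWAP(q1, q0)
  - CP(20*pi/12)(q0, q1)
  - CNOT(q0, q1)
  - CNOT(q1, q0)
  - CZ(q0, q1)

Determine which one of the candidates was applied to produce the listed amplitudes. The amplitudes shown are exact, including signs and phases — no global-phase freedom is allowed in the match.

The unique candidate consistent with the amplitudes is CNOT(q0, q1).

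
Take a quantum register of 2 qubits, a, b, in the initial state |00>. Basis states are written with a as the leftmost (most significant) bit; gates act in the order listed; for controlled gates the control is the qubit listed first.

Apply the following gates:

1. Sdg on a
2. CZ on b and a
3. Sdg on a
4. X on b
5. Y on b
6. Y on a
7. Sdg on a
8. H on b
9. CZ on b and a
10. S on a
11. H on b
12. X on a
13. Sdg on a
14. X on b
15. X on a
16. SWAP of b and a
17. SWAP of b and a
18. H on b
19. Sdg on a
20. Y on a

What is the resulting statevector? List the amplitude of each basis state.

The final amplitudes are -sqrt(2)/2 on |00>, -sqrt(2)/2 on |01>, 0 on |10>, 0 on |11>.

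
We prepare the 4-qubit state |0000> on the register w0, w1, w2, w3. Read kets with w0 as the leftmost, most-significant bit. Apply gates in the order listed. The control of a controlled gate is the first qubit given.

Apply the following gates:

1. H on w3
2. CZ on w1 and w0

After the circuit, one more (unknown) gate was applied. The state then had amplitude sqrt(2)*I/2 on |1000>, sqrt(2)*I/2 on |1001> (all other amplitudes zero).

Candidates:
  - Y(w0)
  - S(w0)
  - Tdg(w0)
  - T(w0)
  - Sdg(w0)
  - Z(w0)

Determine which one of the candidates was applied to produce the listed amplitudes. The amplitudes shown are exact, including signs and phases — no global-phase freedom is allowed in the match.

The applied gate was Y(w0).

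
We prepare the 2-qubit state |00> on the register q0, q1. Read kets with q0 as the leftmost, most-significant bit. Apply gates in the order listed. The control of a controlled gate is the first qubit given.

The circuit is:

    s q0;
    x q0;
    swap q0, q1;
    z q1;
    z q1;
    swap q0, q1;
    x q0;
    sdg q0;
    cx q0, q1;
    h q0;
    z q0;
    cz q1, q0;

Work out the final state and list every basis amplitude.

The resulting statevector has amplitude sqrt(2)/2 on |00>, 0 on |01>, -sqrt(2)/2 on |10>, 0 on |11>. Key observation: the block from step 1 through step 8 cancels to the identity and can be dropped.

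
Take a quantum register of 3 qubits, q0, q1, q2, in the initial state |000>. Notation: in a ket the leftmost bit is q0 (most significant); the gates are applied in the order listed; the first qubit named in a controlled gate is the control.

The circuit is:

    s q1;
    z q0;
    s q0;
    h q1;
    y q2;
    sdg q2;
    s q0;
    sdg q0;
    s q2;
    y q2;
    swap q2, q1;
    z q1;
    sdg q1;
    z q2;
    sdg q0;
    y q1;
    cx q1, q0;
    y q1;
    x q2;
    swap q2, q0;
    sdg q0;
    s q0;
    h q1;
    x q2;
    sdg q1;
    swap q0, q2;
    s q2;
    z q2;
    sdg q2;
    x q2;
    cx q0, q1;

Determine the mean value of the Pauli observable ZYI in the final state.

In the final state, ZYI has expectation -1. Key observation: the block from step 5 through step 10 cancels to the identity and can be dropped.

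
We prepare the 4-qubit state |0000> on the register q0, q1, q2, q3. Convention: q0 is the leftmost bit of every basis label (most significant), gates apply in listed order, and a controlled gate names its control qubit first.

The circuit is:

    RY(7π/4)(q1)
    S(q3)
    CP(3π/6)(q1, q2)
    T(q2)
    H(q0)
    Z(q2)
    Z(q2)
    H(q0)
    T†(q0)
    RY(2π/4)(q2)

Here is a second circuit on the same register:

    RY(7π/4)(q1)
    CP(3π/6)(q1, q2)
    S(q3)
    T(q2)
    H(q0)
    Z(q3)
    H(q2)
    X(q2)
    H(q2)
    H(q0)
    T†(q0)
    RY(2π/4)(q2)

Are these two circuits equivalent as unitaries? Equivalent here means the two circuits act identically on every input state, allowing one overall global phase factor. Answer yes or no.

No, they are not equivalent — no single phase factor reconciles the two unitaries.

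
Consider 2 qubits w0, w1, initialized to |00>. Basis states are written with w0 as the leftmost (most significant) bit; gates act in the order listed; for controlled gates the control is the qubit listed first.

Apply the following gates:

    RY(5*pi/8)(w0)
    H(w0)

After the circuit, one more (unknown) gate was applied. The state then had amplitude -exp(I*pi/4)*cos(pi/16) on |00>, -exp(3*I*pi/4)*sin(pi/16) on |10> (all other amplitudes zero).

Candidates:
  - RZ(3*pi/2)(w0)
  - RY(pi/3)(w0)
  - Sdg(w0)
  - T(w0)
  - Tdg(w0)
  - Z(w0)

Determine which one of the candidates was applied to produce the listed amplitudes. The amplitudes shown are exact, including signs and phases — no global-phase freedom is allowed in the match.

The applied gate was RZ(3*pi/2)(w0).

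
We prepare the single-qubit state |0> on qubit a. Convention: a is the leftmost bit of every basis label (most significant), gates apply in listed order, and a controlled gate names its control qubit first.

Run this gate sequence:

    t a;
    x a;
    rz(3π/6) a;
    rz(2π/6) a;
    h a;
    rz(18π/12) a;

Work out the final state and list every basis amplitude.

The resulting statevector has amplitude -sqrt(2)*exp(2*I*pi/3)/2 on |0>, sqrt(2)*exp(I*pi/6)/2 on |1>.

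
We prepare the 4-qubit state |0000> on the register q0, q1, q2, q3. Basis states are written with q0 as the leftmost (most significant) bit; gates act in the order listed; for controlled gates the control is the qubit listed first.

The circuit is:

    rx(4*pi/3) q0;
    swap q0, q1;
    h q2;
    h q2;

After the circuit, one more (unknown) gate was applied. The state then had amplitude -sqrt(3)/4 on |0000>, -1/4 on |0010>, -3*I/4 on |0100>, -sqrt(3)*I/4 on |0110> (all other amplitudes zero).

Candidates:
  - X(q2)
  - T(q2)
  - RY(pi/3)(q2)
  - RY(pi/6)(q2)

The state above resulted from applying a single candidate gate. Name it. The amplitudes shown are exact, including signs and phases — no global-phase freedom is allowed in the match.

The applied gate was RY(pi/3)(q2). Key observation: steps 3-4 multiply out to the identity, so the circuit reduces to the remaining gates.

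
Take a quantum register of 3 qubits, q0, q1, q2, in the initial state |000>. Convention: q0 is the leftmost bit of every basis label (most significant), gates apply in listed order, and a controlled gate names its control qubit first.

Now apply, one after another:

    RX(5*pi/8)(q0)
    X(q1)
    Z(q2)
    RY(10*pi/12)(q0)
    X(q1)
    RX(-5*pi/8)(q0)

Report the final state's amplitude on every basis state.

The resulting statevector has amplitude -sqrt(2)/4 + sqrt(6)/4 + I*sqrt(2*sqrt(2) + 4)/8 + I*sqrt(6*sqrt(2) + 12)/8 on |000>, sqrt(2 - sqrt(2))*(-sqrt(6) - sqrt(2))/8 on |100>, and 0 on every other basis state.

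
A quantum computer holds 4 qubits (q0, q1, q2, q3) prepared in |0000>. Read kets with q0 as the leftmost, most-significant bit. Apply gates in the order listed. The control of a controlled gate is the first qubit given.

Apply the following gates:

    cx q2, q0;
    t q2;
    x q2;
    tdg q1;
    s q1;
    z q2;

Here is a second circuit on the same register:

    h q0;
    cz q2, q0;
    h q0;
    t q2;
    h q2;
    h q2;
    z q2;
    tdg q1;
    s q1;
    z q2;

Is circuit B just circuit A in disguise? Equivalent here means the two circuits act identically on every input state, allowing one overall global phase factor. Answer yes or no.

No: there is an input state on which the two circuits produce genuinely different outputs (not merely differing by a phase).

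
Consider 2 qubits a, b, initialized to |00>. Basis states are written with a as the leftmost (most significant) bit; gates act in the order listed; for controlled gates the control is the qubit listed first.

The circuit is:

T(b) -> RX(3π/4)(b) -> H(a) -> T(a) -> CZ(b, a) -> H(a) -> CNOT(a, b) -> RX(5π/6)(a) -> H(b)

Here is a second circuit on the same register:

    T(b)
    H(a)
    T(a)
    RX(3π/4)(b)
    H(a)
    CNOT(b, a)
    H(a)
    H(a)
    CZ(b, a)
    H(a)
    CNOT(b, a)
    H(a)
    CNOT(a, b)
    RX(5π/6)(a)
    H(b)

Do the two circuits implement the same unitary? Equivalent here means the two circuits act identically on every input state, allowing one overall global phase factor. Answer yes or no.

Yes, they are equivalent — the unitaries differ by at most a global phase.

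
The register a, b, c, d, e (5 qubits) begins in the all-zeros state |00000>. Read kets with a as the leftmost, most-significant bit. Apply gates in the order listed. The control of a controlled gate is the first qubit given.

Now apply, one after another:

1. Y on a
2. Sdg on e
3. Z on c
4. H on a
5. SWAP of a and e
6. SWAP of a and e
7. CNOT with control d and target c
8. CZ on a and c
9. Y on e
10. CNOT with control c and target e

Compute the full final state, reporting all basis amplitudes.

The resulting statevector has amplitude -sqrt(2)/2 on |00001>, sqrt(2)/2 on |10001>, and 0 on every other basis state. Key observation: steps 5-6 multiply out to the identity, so the circuit reduces to the remaining gates.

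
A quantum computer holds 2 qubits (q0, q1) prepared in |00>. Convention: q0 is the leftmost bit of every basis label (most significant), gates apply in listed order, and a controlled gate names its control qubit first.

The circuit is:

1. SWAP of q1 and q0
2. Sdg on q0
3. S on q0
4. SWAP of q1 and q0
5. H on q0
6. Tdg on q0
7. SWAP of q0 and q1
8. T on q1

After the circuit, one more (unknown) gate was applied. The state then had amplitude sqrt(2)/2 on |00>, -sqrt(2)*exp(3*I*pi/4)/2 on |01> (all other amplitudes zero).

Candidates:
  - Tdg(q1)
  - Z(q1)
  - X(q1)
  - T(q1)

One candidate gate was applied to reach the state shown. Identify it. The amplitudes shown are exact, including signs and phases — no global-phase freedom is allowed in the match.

The unique candidate consistent with the amplitudes is Tdg(q1).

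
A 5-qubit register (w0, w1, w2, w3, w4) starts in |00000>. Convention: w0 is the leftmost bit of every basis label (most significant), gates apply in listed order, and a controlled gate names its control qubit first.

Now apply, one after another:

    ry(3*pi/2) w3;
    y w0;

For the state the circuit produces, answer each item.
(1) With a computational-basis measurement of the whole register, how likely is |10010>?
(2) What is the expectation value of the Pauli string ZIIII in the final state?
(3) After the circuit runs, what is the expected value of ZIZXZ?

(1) The probability of measuring |10010> is 1/2.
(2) The expectation value of ZIIII is -1.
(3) The expectation value of ZIZXZ is 1.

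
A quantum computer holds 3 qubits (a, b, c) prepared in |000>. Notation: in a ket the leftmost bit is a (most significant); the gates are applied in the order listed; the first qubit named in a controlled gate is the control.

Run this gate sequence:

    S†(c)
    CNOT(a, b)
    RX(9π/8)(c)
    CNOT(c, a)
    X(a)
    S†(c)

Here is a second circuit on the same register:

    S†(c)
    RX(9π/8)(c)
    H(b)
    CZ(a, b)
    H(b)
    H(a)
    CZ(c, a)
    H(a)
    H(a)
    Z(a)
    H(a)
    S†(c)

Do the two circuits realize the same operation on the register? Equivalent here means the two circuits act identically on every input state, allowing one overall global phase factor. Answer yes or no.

Yes, they are equivalent — the unitaries differ by at most a global phase.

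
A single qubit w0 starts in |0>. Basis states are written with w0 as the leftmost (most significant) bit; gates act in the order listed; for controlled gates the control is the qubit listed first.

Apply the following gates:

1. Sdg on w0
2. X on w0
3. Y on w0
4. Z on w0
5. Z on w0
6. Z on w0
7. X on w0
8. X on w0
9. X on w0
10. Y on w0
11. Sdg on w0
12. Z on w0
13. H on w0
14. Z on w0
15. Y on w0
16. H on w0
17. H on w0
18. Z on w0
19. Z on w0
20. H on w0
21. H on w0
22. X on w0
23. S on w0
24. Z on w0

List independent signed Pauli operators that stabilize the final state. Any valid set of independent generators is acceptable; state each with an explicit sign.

The final state is stabilized by the group generated by -Y; other independent generating sets are equally valid.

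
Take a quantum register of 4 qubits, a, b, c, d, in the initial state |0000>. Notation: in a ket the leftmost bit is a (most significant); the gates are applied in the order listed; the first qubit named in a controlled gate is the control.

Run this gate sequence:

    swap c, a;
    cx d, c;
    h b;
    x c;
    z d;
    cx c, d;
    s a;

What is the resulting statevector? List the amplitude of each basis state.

The resulting statevector has amplitude sqrt(2)/2 on |0011>, sqrt(2)/2 on |0111>, and 0 on every other basis state.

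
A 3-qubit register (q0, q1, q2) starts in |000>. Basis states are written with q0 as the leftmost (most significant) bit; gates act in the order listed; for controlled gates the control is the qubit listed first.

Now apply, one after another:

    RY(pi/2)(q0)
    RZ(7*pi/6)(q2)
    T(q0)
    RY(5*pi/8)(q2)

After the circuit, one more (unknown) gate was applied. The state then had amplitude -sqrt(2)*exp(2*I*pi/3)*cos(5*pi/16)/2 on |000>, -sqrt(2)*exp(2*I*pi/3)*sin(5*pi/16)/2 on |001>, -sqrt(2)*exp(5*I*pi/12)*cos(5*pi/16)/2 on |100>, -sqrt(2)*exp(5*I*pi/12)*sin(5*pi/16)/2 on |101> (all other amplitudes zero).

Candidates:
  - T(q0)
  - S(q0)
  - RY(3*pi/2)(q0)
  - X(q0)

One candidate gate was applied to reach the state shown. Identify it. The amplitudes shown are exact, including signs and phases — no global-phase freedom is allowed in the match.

The unique candidate consistent with the amplitudes is X(q0).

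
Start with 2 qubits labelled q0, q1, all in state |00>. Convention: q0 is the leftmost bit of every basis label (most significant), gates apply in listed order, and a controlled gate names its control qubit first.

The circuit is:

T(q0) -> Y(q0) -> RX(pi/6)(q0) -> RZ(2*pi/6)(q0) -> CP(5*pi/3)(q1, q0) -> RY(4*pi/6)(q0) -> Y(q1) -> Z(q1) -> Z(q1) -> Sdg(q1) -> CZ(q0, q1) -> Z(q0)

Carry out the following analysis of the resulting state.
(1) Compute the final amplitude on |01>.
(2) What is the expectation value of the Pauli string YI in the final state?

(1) The amplitude on |01> is (-sqrt(6) + sqrt(2) + (sqrt(6) + 3*sqrt(2))*exp(5*I*pi/6))*exp(5*I*pi/6)/8.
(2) In the final state, YI has expectation 1/4.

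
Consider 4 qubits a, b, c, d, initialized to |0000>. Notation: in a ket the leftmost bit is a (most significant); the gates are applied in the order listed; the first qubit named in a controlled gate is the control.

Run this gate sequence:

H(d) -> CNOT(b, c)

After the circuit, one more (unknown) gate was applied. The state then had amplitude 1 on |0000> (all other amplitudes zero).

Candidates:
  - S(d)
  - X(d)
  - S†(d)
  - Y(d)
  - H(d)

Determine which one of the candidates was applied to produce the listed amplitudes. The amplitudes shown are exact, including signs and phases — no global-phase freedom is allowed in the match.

It was H(d) that produced the state shown.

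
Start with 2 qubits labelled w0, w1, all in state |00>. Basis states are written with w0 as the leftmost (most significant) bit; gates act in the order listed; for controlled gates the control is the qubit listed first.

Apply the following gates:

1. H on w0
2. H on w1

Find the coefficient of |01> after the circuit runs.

|01> carries amplitude 1/2 in the final state.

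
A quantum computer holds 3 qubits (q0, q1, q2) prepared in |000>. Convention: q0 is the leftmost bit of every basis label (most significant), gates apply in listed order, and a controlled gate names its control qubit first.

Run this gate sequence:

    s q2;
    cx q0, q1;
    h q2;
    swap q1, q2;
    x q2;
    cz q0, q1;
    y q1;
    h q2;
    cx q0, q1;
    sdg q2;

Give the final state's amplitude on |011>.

The final state's coefficient on |011> equals -1/2.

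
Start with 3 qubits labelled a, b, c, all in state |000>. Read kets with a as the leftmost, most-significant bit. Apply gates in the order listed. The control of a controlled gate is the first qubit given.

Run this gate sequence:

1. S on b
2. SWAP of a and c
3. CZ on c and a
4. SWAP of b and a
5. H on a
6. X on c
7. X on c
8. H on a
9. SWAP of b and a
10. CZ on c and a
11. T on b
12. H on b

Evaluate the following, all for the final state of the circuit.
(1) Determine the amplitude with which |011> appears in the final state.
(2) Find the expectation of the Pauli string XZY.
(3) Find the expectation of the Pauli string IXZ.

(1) The final state's coefficient on |011> equals 0. Key observation: gates 3-10 undo each other exactly, leaving only the rest of the circuit to track.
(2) In the final state, XZY has expectation 0.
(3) The observable IXZ averages to 1.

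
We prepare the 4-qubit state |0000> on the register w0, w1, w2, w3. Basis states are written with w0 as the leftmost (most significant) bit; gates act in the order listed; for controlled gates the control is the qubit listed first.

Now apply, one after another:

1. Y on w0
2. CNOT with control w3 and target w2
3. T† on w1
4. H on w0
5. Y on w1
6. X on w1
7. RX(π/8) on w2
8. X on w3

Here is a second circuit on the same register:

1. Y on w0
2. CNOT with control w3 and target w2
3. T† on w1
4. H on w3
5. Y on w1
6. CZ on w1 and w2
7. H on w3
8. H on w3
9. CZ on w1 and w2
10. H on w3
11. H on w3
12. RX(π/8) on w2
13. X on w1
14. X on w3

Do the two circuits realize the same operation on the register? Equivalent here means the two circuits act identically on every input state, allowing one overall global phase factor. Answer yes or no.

No — the two circuits implement different unitaries, even allowing a global phase.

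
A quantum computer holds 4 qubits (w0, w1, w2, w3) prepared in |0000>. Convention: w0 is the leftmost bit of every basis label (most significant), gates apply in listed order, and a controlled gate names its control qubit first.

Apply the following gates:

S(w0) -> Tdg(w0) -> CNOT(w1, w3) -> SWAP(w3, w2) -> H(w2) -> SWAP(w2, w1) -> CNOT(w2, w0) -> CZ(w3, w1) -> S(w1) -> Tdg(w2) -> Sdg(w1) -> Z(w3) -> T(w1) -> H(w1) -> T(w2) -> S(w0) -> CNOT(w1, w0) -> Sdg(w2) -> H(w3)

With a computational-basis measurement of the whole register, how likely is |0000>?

The probability of measuring |0000> is sqrt(2)/8 + 1/4.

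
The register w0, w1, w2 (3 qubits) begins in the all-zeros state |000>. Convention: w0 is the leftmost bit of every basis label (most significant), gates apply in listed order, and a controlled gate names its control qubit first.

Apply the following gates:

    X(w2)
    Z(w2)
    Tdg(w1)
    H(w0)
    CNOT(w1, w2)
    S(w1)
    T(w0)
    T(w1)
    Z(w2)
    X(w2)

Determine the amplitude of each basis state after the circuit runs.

After the circuit, the state carries amplitude sqrt(2)/2 on |000>, sqrt(2)*exp(I*pi/4)/2 on |100>, and 0 on every other basis state.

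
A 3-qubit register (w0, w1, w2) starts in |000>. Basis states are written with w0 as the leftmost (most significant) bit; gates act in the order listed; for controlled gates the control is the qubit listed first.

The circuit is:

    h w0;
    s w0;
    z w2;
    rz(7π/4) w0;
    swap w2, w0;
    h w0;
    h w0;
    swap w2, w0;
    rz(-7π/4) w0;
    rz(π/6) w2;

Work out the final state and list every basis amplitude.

The resulting statevector has amplitude -sqrt(2)*exp(11*I*pi/12)/2 on |000>, sqrt(2)*exp(5*I*pi/12)/2 on |100>, and 0 on every other basis state. Key observation: the block from step 4 through step 9 cancels to the identity and can be dropped.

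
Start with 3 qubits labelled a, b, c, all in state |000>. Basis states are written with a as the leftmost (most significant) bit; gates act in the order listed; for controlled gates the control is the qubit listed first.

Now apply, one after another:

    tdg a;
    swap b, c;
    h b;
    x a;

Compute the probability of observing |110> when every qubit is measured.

A full measurement returns |110> with probability 1/2.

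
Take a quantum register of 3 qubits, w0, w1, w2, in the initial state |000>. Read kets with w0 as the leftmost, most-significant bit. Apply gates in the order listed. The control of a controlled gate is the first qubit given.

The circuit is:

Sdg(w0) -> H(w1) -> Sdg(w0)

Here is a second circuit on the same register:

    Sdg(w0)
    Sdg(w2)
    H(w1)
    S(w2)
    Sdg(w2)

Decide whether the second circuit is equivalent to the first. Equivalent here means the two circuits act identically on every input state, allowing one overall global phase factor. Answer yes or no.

No — the two circuits implement different unitaries, even allowing a global phase.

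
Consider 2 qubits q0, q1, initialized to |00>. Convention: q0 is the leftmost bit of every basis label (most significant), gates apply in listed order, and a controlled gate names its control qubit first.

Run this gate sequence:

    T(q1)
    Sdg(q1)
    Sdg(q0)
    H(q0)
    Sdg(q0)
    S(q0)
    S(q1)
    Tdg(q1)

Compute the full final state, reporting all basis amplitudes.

The final amplitudes are sqrt(2)/2 on |00>, 0 on |01>, sqrt(2)/2 on |10>, 0 on |11>.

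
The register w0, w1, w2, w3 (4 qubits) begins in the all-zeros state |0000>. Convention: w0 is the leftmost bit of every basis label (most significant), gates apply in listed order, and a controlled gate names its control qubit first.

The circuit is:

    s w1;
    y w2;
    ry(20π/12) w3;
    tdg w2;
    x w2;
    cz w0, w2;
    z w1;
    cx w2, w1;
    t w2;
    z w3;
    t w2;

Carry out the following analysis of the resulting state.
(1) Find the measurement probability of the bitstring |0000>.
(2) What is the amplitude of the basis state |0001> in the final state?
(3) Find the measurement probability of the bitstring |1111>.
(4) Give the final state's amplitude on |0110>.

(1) The probability of measuring |0000> is 3/4.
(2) The final state's coefficient on |0001> equals -exp(I*pi/4)/2.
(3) A full measurement returns |1111> with probability 0.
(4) |0110> carries amplitude 0 in the final state.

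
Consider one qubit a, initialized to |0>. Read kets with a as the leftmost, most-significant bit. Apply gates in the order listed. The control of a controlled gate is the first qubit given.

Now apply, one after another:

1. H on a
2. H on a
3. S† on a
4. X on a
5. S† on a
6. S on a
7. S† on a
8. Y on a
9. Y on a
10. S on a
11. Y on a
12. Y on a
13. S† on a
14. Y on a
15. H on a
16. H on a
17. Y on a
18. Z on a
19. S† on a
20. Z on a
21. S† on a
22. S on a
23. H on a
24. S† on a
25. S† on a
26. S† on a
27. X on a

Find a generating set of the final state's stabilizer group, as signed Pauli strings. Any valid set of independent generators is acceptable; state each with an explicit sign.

One valid set of independent stabilizer generators is +Y (any independent generating set of the same group is equally correct).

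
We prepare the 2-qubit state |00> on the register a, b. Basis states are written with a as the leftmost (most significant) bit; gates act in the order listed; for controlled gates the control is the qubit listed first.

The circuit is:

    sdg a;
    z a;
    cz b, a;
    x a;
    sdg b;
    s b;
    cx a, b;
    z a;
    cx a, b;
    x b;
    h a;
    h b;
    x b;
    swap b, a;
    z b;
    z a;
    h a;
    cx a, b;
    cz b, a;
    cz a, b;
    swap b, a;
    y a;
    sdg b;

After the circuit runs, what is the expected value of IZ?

In the final state, IZ has expectation 1.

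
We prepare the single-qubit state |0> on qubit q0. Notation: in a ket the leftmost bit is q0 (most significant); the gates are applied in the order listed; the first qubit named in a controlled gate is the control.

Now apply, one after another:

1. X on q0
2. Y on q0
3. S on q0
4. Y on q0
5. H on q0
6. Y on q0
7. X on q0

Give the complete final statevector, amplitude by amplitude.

The resulting statevector has amplitude sqrt(2)*I/2 on |0>, sqrt(2)*I/2 on |1>.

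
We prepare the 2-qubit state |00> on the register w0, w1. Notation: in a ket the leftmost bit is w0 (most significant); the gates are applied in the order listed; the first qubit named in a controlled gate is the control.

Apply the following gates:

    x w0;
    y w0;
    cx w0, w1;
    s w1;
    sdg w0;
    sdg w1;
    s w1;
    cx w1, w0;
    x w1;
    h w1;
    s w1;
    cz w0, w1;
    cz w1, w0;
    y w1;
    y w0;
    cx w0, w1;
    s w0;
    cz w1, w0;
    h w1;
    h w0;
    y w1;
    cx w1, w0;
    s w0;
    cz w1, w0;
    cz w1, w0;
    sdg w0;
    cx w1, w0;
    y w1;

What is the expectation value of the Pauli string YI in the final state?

The observable YI averages to 0. Key observation: steps 21-28 multiply out to the identity, so the circuit reduces to the remaining gates.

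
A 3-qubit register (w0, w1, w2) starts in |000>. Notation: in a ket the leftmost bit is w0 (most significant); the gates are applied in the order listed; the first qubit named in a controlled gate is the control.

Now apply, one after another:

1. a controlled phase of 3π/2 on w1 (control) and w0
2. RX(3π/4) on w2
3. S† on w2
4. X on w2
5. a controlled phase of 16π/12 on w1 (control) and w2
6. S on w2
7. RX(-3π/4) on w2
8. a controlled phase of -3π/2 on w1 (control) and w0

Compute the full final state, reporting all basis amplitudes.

After the circuit, the state carries amplitude -sqrt(2)/2 on |000>, -sqrt(2)*I/2 on |001>, and 0 on every other basis state.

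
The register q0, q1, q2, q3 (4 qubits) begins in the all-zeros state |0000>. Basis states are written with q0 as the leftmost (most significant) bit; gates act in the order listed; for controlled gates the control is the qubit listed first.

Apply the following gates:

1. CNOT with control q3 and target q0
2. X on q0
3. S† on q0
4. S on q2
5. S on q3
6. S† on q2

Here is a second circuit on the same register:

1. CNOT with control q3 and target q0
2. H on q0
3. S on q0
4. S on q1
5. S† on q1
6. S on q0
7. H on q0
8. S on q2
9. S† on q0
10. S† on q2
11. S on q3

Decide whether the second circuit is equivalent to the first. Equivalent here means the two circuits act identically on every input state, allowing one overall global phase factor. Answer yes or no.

Yes — the two circuits implement the same unitary up to a global phase.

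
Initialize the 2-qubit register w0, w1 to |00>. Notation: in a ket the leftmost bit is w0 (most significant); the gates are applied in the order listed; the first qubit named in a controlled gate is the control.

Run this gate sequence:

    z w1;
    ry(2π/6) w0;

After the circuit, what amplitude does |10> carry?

|10> carries amplitude 1/2 in the final state.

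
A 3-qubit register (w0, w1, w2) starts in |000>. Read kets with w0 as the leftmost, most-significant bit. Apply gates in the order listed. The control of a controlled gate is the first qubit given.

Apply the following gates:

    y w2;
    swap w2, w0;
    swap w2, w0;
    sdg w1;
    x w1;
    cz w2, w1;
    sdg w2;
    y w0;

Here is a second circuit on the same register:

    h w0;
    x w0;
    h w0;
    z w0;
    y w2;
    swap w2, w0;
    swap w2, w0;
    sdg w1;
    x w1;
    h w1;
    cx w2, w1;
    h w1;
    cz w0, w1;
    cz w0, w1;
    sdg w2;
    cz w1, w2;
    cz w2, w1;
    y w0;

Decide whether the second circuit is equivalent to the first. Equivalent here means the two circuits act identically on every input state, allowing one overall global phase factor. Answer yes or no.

Yes: on every input state the two circuits agree up to one overall phase factor.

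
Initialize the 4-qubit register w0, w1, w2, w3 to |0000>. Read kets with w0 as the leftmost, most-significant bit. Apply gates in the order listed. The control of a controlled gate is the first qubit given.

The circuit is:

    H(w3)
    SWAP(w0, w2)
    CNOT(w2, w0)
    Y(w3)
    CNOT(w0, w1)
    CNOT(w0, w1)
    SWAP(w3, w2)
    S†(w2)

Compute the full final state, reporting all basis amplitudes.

The final amplitudes are -sqrt(2)*I/2 on |0000>, sqrt(2)/2 on |0010>, and 0 on every other basis state.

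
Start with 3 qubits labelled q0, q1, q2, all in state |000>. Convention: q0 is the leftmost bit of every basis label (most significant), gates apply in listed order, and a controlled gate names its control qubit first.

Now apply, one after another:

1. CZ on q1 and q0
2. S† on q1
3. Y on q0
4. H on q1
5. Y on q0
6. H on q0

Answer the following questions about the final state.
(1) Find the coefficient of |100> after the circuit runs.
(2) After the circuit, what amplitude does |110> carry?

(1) The amplitude on |100> is 1/2.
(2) The amplitude on |110> is 1/2.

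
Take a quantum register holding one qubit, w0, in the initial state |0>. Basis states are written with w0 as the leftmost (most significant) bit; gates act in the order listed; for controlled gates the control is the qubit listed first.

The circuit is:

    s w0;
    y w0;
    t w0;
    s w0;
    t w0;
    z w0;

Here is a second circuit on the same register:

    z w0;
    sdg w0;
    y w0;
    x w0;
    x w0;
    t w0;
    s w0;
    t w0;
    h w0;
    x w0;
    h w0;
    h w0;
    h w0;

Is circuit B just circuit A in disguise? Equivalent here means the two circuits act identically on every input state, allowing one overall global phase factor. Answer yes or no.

Yes: on every input state the two circuits agree up to one overall phase factor.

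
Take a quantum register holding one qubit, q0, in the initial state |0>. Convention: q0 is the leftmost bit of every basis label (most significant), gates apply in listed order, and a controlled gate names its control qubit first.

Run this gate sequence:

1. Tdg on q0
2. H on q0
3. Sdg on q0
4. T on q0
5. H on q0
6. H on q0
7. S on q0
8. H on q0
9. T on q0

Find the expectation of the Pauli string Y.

The expectation value of Y is -1/2.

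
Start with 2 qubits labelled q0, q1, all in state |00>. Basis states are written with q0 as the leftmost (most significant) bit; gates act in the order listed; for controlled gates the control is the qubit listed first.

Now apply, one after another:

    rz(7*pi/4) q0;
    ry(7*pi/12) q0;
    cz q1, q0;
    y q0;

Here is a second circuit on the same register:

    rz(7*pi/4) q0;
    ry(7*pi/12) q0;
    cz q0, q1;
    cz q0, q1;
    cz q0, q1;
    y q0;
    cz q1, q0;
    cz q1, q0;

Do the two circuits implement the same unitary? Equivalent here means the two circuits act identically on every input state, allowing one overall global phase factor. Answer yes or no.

Yes — the two circuits implement the same unitary up to a global phase.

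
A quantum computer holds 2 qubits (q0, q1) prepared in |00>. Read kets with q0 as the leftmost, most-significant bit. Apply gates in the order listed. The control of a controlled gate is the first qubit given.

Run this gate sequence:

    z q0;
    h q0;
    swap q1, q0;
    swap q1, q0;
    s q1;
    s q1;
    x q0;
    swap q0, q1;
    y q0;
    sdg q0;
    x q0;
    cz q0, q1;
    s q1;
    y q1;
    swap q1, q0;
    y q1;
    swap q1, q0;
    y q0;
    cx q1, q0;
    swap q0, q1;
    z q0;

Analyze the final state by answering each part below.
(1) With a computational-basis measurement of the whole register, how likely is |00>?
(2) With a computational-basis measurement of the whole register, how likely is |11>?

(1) The probability of measuring |00> is 1/2.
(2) The probability of measuring |11> is 1/2.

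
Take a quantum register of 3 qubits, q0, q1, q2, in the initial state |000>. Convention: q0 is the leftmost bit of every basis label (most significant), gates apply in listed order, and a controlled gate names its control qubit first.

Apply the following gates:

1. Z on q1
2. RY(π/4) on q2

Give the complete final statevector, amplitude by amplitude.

The final amplitudes are sqrt(sqrt(2) + 2)/2 on |000>, sqrt(2 - sqrt(2))/2 on |001>, and 0 on every other basis state.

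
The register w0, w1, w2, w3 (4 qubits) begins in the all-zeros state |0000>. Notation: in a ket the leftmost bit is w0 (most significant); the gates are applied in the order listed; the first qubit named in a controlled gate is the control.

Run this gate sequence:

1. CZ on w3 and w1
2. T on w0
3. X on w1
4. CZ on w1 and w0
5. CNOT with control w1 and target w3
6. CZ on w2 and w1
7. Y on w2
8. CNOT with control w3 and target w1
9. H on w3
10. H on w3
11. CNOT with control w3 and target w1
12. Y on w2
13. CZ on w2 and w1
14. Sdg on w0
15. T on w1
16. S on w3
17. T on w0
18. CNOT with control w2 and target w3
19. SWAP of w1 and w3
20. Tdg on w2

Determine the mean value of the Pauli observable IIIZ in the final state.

The observable IIIZ averages to -1. Key observation: gates 6-13 undo each other exactly, leaving only the rest of the circuit to track.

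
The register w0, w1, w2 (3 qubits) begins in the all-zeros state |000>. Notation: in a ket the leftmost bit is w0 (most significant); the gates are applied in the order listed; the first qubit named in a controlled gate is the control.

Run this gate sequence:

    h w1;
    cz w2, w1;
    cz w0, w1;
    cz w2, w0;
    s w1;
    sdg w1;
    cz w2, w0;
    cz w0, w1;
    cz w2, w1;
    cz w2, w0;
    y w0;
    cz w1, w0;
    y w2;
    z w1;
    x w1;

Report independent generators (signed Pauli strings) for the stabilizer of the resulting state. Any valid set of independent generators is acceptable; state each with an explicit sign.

The final state is stabilized by the group generated by +IXI, -ZII, -IIZ; other independent generating sets are equally valid. Key observation: steps 2-9 multiply out to the identity, so the circuit reduces to the remaining gates.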